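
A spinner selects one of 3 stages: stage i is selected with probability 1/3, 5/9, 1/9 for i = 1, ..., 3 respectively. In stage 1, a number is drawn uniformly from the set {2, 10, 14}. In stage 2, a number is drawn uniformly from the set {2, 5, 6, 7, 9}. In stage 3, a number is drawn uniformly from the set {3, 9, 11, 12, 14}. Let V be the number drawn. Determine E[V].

36/5

E[V | stage 1] = (2+10+14)/3 = 26/3.
E[V | stage 2] = (2+5+6+7+9)/5 = 29/5.
E[V | stage 3] = (3+9+11+12+14)/5 = 49/5.
By the law of total expectation,
E[V] = (1/3)·(26/3) + (5/9)·(29/5) + (1/9)·(49/5) = 36/5.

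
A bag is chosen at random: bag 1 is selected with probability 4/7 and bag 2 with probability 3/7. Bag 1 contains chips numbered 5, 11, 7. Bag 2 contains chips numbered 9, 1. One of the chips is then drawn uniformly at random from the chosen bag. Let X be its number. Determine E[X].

E[X | bag 1] = (5+11+7)/3 = 23/3.
E[X | bag 2] = (9+1)/2 = 5.
By the law of total expectation,
E[X] = (4/7)·(23/3) + (3/7)·(5) = 137/21.

137/21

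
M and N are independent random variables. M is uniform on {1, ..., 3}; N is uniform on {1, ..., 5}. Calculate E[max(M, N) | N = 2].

Outcomes with N = 2: (1,2), (2,2), (3,2), each with probability 1/15.
E[max(M, N) | N = 2] = (2 + 2 + 3) / 3 = 7/3.

7/3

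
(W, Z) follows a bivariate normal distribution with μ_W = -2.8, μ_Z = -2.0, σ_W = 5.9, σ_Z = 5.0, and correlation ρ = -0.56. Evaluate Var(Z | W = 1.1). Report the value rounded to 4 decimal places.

17.1600

The conditional variance in a bivariate normal is σ_Z²(1 − ρ²), independent of x.
Var(Z | W=1.1) = (5.0)²·(1 − (-0.56)²) = 25·0.6864 = 17.1600.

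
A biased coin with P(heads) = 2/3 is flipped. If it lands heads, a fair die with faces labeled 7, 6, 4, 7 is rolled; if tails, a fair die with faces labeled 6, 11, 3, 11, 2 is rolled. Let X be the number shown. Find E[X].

E[X | heads] = (7+6+4+7)/4 = 6.
E[X | tails] = (6+11+3+11+2)/5 = 33/5.
E[X] = (2/3)·(6) + (1/3)·(33/5) = 31/5.

31/5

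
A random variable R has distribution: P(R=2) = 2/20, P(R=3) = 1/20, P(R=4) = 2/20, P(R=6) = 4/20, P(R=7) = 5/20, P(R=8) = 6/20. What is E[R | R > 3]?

P(R > 3) = 17/20.
Σ over the event: 4·1/10 + 6·1/5 + 7·1/4 + 8·3/10 = 23/4.
E[R | R > 3] = (23/4) / (17/20) = 115/17.

115/17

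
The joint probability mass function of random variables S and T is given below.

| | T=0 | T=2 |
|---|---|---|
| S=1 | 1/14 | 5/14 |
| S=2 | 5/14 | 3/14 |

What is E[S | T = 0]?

11/6

P(T = 0) = 3/7.
Σ S·P over the event = 1·(1/14) + 2·(5/14) = 11/14.
E[S | T = 0] = (11/14) / (3/7) = 11/6.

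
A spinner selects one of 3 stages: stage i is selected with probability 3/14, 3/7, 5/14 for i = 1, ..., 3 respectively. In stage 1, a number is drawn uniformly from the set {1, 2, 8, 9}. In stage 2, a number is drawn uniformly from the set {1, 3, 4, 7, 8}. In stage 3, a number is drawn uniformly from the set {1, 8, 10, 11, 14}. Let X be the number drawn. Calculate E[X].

E[X | stage 1] = (1+2+8+9)/4 = 5.
E[X | stage 2] = (1+3+4+7+8)/5 = 23/5.
E[X | stage 3] = (1+8+10+11+14)/5 = 44/5.
E[X] = (3/14)·(5) + (3/7)·(23/5) + (5/14)·(44/5) = 433/70.

433/70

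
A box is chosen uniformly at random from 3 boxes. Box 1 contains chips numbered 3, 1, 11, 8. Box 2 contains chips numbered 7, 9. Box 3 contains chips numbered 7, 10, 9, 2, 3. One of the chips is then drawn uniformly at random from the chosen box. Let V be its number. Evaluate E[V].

133/20

E[V | box 1] = (3+1+11+8)/4 = 23/4.
E[V | box 2] = (7+9)/2 = 8.
E[V | box 3] = (7+10+9+2+3)/5 = 31/5.
By the law of total expectation,
E[V] = (1/3)·(23/4) + (1/3)·(8) + (1/3)·(31/5) = 133/20.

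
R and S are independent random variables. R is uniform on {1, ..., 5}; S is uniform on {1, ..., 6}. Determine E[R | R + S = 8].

7/2

P(R + S = 8) = 2/15.
Summing R·P(x,y) over outcomes with R + S = 8 gives 7/15.
E[R | R + S = 8] = (7/15) / (2/15) = 7/2.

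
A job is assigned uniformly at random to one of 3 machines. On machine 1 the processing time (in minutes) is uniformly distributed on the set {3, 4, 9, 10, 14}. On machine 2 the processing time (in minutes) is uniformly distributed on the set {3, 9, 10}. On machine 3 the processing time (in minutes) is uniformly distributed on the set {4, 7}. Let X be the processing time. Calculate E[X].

E[X | machine 1] = (3+4+9+10+14)/5 = 8.
E[X | machine 2] = (3+9+10)/3 = 22/3.
E[X | machine 3] = (4+7)/2 = 11/2.
E[X] = (1/3)·(8) + (1/3)·(22/3) + (1/3)·(11/2) = 125/18.

125/18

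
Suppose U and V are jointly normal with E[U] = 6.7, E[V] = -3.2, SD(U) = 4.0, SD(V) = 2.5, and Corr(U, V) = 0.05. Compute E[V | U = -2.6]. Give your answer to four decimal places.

For a bivariate normal, E[V | U=x] = μ_V + ρ·(σ_V/σ_U)·(x − μ_U).
E[V | U=-2.6] = -3.2 + (0.05)·(2.5/4.0)·(-2.6 − (6.7)) = -3.2 + (0.03125)·(-9.3) = -3.4906.

-3.4906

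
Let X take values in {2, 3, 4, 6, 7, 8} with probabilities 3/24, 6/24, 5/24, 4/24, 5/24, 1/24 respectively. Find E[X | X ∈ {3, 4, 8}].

23/6

P(X ∈ {3, 4, 8}) = 1/2.
Σ over the event: 3·1/4 + 4·5/24 + 8·1/24 = 23/12.
E[X | X ∈ {3, 4, 8}] = (23/12) / (1/2) = 23/6.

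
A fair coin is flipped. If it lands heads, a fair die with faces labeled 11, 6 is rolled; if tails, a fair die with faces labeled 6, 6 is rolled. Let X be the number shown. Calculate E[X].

29/4

E[X | heads] = (11+6)/2 = 17/2.
E[X | tails] = (6+6)/2 = 6.
E[X] = (1/2)·(17/2) + (1/2)·(6) = 29/4.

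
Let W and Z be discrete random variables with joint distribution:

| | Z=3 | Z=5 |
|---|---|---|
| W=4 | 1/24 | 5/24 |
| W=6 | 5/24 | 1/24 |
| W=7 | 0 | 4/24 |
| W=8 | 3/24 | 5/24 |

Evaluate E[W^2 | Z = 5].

632/15

P(Z = 5) = 5/8.
Σ W^2·P over the event = 16·(5/24) + 36·(1/24) + 49·(4/24) + 64·(5/24) = 79/3.
E[W^2 | Z = 5] = (79/3) / (5/8) = 632/15.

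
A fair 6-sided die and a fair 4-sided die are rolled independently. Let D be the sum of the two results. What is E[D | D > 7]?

P(D > 7) = 1/4.
Σ over the event: 8·1/8 + 9·1/12 + 10·1/24 = 13/6.
E[D | D > 7] = (13/6) / (1/4) = 26/3.

26/3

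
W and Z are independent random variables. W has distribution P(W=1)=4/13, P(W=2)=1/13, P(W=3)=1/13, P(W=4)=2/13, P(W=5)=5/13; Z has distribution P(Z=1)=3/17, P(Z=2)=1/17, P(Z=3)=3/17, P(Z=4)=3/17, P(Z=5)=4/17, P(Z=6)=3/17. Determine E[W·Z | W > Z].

783/71

P(W > Z) = 71/221.
Summing WZ·P(x,y) over outcomes with W > Z gives 783/221.
E[W·Z | W > Z] = (783/221) / (71/221) = 783/71.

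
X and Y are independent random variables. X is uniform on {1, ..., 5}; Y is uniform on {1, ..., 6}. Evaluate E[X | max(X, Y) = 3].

Outcomes with max(X, Y) = 3: (1,3), (2,3), (3,1), (3,2), (3,3), each with probability 1/30.
E[X | max(X, Y) = 3] = (1 + 2 + 3 + 3 + 3) / 5 = 12/5.

12/5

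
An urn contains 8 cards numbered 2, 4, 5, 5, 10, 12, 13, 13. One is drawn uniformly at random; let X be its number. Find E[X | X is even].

P(X is even) = 1/2.
Σ over the event: 2·1/8 + 4·1/8 + 10·1/8 + 12·1/8 = 7/2.
E[X | X is even] = (7/2) / (1/2) = 7.

7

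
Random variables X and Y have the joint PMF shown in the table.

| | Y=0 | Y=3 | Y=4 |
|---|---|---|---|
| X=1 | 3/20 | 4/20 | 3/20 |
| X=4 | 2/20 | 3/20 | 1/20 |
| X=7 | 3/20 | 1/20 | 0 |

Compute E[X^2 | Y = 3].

101/8

P(Y = 3) = 2/5.
Σ X^2·P over the event = 1·(4/20) + 16·(3/20) + 49·(1/20) = 101/20.
E[X^2 | Y = 3] = (101/20) / (2/5) = 101/8.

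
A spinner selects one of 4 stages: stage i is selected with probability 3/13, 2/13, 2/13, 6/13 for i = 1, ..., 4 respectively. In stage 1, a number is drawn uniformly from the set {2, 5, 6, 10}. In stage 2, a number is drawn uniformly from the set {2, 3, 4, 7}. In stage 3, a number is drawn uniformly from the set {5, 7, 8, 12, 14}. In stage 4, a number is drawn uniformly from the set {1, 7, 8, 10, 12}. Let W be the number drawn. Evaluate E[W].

357/52

E[W | stage 1] = (2+5+6+10)/4 = 23/4.
E[W | stage 2] = (2+3+4+7)/4 = 4.
E[W | stage 3] = (5+7+8+12+14)/5 = 46/5.
E[W | stage 4] = (1+7+8+10+12)/5 = 38/5.
By the law of total expectation,
E[W] = (3/13)·(23/4) + (2/13)·(4) + (2/13)·(46/5) + (6/13)·(38/5) = 357/52.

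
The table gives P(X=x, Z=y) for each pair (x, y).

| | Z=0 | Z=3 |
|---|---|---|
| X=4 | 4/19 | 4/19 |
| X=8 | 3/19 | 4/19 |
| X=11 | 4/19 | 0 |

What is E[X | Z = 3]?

6

P(Z = 3) = 8/19.
Σ X·P over the event = 4·(4/19) + 8·(4/19) = 48/19.
E[X | Z = 3] = (48/19) / (8/19) = 6.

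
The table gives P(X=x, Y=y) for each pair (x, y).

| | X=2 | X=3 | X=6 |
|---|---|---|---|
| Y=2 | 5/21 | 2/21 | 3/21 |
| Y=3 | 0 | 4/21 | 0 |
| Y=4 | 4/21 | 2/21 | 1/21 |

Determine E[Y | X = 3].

P(X = 3) = 8/21.
Σ Y·P over the event = 2·(2/21) + 3·(4/21) + 4·(2/21) = 8/7.
E[Y | X = 3] = (8/7) / (8/21) = 3.

3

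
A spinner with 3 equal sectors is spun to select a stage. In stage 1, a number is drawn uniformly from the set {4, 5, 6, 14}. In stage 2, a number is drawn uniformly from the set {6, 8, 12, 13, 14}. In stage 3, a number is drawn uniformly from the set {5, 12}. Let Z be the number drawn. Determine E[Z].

E[Z | stage 1] = (4+5+6+14)/4 = 29/4.
E[Z | stage 2] = (6+8+12+13+14)/5 = 53/5.
E[Z | stage 3] = (5+12)/2 = 17/2.
E[Z] = (1/3)·(29/4) + (1/3)·(53/5) + (1/3)·(17/2) = 527/60.

527/60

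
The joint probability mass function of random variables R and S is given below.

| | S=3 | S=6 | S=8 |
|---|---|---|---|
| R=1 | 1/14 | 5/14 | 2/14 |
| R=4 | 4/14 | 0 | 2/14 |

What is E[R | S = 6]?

1

P(S = 6) = 5/14.
Σ R·P over the event = 1·(5/14) = 5/14.
E[R | S = 6] = (5/14) / (5/14) = 1.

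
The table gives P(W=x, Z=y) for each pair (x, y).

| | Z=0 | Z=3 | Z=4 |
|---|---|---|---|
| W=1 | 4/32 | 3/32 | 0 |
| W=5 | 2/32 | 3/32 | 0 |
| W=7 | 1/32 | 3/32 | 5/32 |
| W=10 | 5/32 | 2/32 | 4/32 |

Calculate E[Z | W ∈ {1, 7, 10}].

P(W ∈ {1, 7, 10}) = 27/32.
Σ Z·P over the event = 0·(4/32) + 3·(3/32) + 0·(1/32) + 3·(3/32) + 4·(5/32) + 0·(5/32) + 3·(2/32) + 4·(4/32) = 15/8.
E[Z | W ∈ {1, 7, 10}] = (15/8) / (27/32) = 20/9.

20/9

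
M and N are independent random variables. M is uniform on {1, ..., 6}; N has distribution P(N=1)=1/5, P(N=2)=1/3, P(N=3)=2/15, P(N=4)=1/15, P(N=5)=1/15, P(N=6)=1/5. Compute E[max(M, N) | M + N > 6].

P(M + N > 6) = 23/45.
Summing max(M,N)·P(x,y) over outcomes with M + N > 6 gives 128/45.
E[max(M, N) | M + N > 6] = (128/45) / (23/45) = 128/23.

128/23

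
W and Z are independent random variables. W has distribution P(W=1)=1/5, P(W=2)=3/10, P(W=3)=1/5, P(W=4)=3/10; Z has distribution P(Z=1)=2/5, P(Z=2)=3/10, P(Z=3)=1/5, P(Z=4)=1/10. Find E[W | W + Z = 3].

P(W + Z = 3) = 9/50.
Summing W·P(x,y) over outcomes with W + Z = 3 gives 3/10.
E[W | W + Z = 3] = (3/10) / (9/50) = 5/3.

5/3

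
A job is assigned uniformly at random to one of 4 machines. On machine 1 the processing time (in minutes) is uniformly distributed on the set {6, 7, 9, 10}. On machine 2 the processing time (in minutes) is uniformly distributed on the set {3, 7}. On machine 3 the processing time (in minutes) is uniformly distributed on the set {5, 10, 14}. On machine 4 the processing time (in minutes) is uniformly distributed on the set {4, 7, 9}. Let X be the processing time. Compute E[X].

22/3

E[X | machine 1] = (6+7+9+10)/4 = 8.
E[X | machine 2] = (3+7)/2 = 5.
E[X | machine 3] = (5+10+14)/3 = 29/3.
E[X | machine 4] = (4+7+9)/3 = 20/3.
E[X] = (1/4)·(8) + (1/4)·(5) + (1/4)·(29/3) + (1/4)·(20/3) = 22/3.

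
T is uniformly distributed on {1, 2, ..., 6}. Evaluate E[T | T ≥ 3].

9/2

Given T ≥ 3, T is equally likely to be any of {3, 4, 5, 6}.
E[T | T ≥ 3] = (3 + 4 + 5 + 6) / 4 = 9/2.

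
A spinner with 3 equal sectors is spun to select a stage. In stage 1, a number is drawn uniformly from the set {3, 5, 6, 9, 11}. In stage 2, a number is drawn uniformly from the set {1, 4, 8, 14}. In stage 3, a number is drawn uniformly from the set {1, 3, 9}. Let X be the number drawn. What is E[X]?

E[X | stage 1] = (3+5+6+9+11)/5 = 34/5.
E[X | stage 2] = (1+4+8+14)/4 = 27/4.
E[X | stage 3] = (1+3+9)/3 = 13/3.
By the law of total expectation,
E[X] = (1/3)·(34/5) + (1/3)·(27/4) + (1/3)·(13/3) = 1073/180.

1073/180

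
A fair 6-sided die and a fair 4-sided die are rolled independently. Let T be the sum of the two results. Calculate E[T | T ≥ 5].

62/9

P(T ≥ 5) = 3/4.
Σ over the event: 5·1/6 + 6·1/6 + 7·1/6 + 8·1/8 + 9·1/12 + 10·1/24 = 31/6.
E[T | T ≥ 5] = (31/6) / (3/4) = 62/9.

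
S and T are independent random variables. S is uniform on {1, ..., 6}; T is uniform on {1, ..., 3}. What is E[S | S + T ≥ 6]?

44/9

P(S + T ≥ 6) = 1/2.
Summing S·P(x,y) over outcomes with S + T ≥ 6 gives 22/9.
E[S | S + T ≥ 6] = (22/9) / (1/2) = 44/9.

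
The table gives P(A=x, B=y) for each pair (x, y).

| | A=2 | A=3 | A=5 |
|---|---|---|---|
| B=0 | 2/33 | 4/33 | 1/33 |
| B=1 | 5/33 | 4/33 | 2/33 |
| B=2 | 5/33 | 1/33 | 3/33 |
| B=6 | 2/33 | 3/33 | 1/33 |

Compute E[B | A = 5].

2

P(A = 5) = 7/33.
Σ B·P over the event = 0·(1/33) + 1·(2/33) + 2·(3/33) + 6·(1/33) = 14/33.
E[B | A = 5] = (14/33) / (7/33) = 2.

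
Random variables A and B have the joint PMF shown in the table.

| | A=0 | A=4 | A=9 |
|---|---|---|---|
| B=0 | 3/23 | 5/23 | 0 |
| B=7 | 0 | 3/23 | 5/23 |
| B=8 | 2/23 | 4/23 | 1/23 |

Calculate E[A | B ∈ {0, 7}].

P(B ∈ {0, 7}) = 16/23.
Summing A·P(A=x,B=y) over the conditioning event gives 77/23.
E[A | B ∈ {0, 7}] = (77/23) / (16/23) = 77/16.

77/16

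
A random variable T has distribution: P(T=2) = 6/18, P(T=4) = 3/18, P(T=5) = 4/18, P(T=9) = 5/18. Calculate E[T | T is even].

P(T is even) = 1/2.
Σ over the event: 2·1/3 + 4·1/6 = 4/3.
E[T | T is even] = (4/3) / (1/2) = 8/3.

8/3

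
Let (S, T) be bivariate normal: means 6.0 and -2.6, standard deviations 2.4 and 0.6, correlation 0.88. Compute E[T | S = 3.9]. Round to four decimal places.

E[T | S=x] = μ_T + ρ(σ_T/σ_S)(x − μ_S) for jointly normal variables.
E[T | S=3.9] = -2.6 + (0.88)·(0.6/2.4)·(3.9 − (6.0)) = -2.6 + (0.22)·(-2.1) = -3.0620.

-3.0620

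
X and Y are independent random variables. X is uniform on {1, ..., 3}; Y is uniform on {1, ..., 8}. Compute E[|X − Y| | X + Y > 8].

Outcomes with X + Y > 8: (1,8), (2,7), (2,8), (3,6), (3,7), (3,8), each with probability 1/24.
E[|X − Y| | X + Y > 8] = (7 + 5 + 6 + 3 + 4 + 5) / 6 = 5.

5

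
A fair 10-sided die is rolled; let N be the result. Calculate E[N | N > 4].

Given N > 4, N is equally likely to be any of {5, 6, 7, 8, 9, 10}.
E[N | N > 4] = (5 + 6 + 7 + 8 + 9 + 10) / 6 = 15/2.

15/2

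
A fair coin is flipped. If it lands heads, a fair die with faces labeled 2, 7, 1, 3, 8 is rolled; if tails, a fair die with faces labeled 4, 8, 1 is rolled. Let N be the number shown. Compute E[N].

64/15

E[N | heads] = (2+7+1+3+8)/5 = 21/5.
E[N | tails] = (4+8+1)/3 = 13/3.
E[N] = (1/2)·(21/5) + (1/2)·(13/3) = 64/15.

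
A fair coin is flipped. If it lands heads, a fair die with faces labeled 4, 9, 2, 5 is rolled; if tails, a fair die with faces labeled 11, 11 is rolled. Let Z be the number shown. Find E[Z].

E[Z | heads] = (4+9+2+5)/4 = 5.
E[Z | tails] = (11+11)/2 = 11.
E[Z] = (1/2)·(5) + (1/2)·(11) = 8.

8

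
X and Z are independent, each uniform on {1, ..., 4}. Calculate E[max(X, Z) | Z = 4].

4

Outcomes with Z = 4: (1,4), (2,4), (3,4), (4,4), each with probability 1/16.
E[max(X, Z) | Z = 4] = (4 + 4 + 4 + 4) / 4 = 4.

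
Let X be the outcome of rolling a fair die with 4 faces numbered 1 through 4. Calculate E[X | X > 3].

Given X > 3, X is equally likely to be any of {4}.
E[X | X > 3] = (4) / 1 = 4.

4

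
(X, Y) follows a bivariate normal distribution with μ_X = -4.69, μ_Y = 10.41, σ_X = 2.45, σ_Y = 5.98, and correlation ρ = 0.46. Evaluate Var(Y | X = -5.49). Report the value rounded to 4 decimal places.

For a bivariate normal, Var(Y | X=x) = σ_Y²(1 − ρ²).
Var(Y | X=-5.49) = (5.98)²·(1 − (0.46)²) = 35.7604·0.7884 = 28.1935.

28.1935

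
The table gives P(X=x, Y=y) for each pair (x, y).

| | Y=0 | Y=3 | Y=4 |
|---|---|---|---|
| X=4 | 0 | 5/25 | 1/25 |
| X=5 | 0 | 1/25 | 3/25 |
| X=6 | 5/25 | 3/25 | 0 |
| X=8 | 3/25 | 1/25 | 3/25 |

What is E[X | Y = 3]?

51/10

P(Y = 3) = 2/5.
Σ X·P over the event = 4·(5/25) + 5·(1/25) + 6·(3/25) + 8·(1/25) = 51/25.
E[X | Y = 3] = (51/25) / (2/5) = 51/10.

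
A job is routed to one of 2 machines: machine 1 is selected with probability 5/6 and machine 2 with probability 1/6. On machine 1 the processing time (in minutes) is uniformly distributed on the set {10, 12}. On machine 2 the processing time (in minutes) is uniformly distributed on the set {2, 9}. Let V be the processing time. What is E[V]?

E[V | machine 1] = (10+12)/2 = 11.
E[V | machine 2] = (2+9)/2 = 11/2.
By the law of total expectation,
E[V] = (5/6)·(11) + (1/6)·(11/2) = 121/12.

121/12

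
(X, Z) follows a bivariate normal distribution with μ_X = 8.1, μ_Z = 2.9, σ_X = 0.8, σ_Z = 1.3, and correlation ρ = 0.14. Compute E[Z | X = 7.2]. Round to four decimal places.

For a bivariate normal, E[Z | X=x] = μ_Z + ρ·(σ_Z/σ_X)·(x − μ_X).
E[Z | X=7.2] = 2.9 + (0.14)·(1.3/0.8)·(7.2 − (8.1)) = 2.9 + (0.2275)·(-0.9) = 2.6953.

2.6953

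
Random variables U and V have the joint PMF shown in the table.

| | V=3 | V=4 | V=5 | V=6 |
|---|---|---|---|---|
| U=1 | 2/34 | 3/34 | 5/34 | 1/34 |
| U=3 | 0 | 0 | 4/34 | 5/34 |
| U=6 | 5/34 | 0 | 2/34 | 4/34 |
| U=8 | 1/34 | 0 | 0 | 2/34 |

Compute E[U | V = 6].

P(V = 6) = 6/17.
Σ U·P over the event = 1·(1/34) + 3·(5/34) + 6·(4/34) + 8·(2/34) = 28/17.
E[U | V = 6] = (28/17) / (6/17) = 14/3.

14/3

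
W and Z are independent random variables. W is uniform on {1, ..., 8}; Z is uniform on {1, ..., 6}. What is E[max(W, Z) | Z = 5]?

P(Z = 5) = 1/6.
Summing max(W,Z)·P(x,y) over outcomes with Z = 5 gives 23/24.
E[max(W, Z) | Z = 5] = (23/24) / (1/6) = 23/4.

23/4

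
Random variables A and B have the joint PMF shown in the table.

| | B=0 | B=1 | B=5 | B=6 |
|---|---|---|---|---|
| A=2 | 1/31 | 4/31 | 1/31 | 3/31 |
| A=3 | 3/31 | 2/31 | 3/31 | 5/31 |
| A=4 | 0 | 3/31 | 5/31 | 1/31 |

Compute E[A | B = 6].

25/9

P(B = 6) = 9/31.
Σ A·P over the event = 2·(3/31) + 3·(5/31) + 4·(1/31) = 25/31.
E[A | B = 6] = (25/31) / (9/31) = 25/9.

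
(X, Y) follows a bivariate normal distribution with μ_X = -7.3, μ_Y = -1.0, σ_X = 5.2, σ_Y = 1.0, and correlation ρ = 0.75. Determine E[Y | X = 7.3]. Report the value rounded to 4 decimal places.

1.1058

The regression of Y on X has slope ρ·σ_Y/σ_X and passes through (μ_X, μ_Y).
E[Y | X=7.3] = -1.0 + (0.75)·(1.0/5.2)·(7.3 − (-7.3)) = -1.0 + (0.14423)·(14.6) = 1.1058.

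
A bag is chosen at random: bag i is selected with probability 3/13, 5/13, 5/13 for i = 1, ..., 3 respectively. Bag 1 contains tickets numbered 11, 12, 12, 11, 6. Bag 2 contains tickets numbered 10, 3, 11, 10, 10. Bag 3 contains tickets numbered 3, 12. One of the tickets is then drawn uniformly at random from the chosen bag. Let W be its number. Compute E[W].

E[W | bag 1] = (11+12+12+11+6)/5 = 52/5.
E[W | bag 2] = (10+3+11+10+10)/5 = 44/5.
E[W | bag 3] = (3+12)/2 = 15/2.
By the law of total expectation,
E[W] = (3/13)·(52/5) + (5/13)·(44/5) + (5/13)·(15/2) = 1127/130.

1127/130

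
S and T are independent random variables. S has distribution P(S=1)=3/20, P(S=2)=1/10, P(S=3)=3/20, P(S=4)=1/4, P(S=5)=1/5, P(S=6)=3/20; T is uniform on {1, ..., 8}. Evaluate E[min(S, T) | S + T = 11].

P(S + T = 11) = 3/32.
Summing min(S,T)·P(x,y) over outcomes with S + T = 11 gives 2/5.
E[min(S, T) | S + T = 11] = (2/5) / (3/32) = 64/15.

64/15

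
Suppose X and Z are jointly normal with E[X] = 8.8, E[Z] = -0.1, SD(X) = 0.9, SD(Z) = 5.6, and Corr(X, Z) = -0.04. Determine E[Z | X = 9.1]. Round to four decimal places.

-0.1747

E[Z | X=x] = μ_Z + ρ(σ_Z/σ_X)(x − μ_X) for jointly normal variables.
E[Z | X=9.1] = -0.1 + (-0.04)·(5.6/0.9)·(9.1 − (8.8)) = -0.1 + (-0.24889)·(0.3) = -0.1747.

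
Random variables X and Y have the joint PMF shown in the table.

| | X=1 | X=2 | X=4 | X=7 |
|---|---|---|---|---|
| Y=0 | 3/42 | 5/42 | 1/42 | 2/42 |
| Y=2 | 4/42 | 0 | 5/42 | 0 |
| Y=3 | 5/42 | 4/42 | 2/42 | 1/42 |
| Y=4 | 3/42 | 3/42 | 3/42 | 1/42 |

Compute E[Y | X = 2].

P(X = 2) = 2/7.
Summing Y·P(X=x,Y=y) over the conditioning event gives 4/7.
E[Y | X = 2] = (4/7) / (2/7) = 2.

2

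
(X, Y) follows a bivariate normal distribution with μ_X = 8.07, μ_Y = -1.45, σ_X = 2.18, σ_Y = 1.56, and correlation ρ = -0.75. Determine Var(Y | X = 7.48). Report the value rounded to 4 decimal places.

For a bivariate normal, Var(Y | X=x) = σ_Y²(1 − ρ²).
Var(Y | X=7.48) = (1.56)²·(1 − (-0.75)²) = 2.4336·0.4375 = 1.0647.

1.0647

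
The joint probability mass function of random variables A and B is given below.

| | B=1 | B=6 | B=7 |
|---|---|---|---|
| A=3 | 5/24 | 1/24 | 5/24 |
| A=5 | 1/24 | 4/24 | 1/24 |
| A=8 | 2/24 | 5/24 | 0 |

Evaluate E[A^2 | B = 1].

P(B = 1) = 1/3.
Σ A^2·P over the event = 9·(5/24) + 25·(1/24) + 64·(2/24) = 33/4.
E[A^2 | B = 1] = (33/4) / (1/3) = 99/4.

99/4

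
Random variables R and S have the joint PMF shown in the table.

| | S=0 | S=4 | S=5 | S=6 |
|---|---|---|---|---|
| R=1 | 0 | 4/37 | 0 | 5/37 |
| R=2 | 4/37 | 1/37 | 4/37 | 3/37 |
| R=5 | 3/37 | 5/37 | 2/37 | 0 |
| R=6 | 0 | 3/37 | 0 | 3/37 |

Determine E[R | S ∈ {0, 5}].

41/13

P(S ∈ {0, 5}) = 13/37.
Σ R·P over the event = 2·(4/37) + 2·(4/37) + 5·(3/37) + 5·(2/37) = 41/37.
E[R | S ∈ {0, 5}] = (41/37) / (13/37) = 41/13.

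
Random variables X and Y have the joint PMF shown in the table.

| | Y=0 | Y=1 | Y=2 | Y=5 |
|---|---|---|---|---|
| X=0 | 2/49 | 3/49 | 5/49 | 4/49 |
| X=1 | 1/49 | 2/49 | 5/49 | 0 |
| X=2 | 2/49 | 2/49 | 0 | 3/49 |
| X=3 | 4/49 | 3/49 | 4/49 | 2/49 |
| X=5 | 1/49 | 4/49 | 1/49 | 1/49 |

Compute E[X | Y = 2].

22/15

P(Y = 2) = 15/49.
Summing X·P(X=x,Y=y) over the conditioning event gives 22/49.
E[X | Y = 2] = (22/49) / (15/49) = 22/15.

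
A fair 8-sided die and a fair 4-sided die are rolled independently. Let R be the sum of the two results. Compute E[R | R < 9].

P(R < 9) = 11/16.
Σ over the event: 2·1/32 + 3·1/16 + 4·3/32 + 5·1/8 + 6·1/8 + 7·1/8 + 8·1/8 = 31/8.
E[R | R < 9] = (31/8) / (11/16) = 62/11.

62/11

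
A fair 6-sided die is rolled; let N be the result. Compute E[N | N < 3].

Given N < 3, N is equally likely to be any of {1, 2}.
E[N | N < 3] = (1 + 2) / 2 = 3/2.

3/2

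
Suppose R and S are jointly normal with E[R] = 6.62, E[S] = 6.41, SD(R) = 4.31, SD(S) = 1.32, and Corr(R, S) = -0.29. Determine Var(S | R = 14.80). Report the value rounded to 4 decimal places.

For a bivariate normal, Var(S | R=x) = σ_S²(1 − ρ²).
Var(S | R=14.80) = (1.32)²·(1 − (-0.29)²) = 1.7424·0.9159 = 1.5959.

1.5959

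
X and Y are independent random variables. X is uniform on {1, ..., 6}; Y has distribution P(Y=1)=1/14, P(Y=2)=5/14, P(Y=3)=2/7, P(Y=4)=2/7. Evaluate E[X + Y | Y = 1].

9/2

P(Y = 1) = 1/14.
Summing (X+Y)·P(x,y) over outcomes with Y = 1 gives 9/28.
E[X + Y | Y = 1] = (9/28) / (1/14) = 9/2.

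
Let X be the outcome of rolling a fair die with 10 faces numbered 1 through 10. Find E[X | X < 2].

1

Given X < 2, X is equally likely to be any of {1}.
E[X | X < 2] = (1) / 1 = 1.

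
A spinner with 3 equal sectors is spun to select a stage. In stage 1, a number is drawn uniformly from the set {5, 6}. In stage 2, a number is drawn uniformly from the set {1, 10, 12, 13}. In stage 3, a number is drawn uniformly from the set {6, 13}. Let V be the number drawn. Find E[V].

8

E[V | stage 1] = (5+6)/2 = 11/2.
E[V | stage 2] = (1+10+12+13)/4 = 9.
E[V | stage 3] = (6+13)/2 = 19/2.
E[V] = (1/3)·(11/2) + (1/3)·(9) + (1/3)·(19/2) = 8.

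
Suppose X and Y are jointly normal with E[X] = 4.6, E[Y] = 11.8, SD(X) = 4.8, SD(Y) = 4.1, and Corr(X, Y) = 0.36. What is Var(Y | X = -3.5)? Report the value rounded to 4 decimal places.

14.6314

The conditional variance in a bivariate normal is σ_Y²(1 − ρ²), independent of x.
Var(Y | X=-3.5) = (4.1)²·(1 − (0.36)²) = 16.81·0.8704 = 14.6314.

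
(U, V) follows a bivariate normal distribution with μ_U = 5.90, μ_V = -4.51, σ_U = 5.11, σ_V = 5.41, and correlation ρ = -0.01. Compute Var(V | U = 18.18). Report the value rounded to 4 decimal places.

29.2652

Var(V | U=x) = (1 − ρ²)·σ_V².
Var(V | U=18.18) = (5.41)²·(1 − (-0.01)²) = 29.2681·0.9999 = 29.2652.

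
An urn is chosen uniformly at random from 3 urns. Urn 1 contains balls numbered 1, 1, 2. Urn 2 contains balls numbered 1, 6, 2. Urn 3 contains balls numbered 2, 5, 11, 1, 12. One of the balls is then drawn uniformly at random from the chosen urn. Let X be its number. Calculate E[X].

158/45

E[X | urn 1] = (1+1+2)/3 = 4/3.
E[X | urn 2] = (1+6+2)/3 = 3.
E[X | urn 3] = (2+5+11+1+12)/5 = 31/5.
By the law of total expectation,
E[X] = (1/3)·(4/3) + (1/3)·(3) + (1/3)·(31/5) = 158/45.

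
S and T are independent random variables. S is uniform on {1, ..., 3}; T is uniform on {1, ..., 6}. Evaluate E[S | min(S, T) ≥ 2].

Outcomes with min(S, T) ≥ 2: (2,2), (2,3), (2,4), (2,5), (2,6), (3,2), (3,3), (3,4), (3,5), (3,6), each with probability 1/18.
E[S | min(S, T) ≥ 2] = (2 + 2 + 2 + 2 + 2 + 3 + 3 + 3 + 3 + 3) / 10 = 5/2.

5/2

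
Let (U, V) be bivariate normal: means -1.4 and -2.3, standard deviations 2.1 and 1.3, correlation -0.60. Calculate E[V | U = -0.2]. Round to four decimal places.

-2.7457

E[V | U=x] = μ_V + ρ(σ_V/σ_U)(x − μ_U) for jointly normal variables.
E[V | U=-0.2] = -2.3 + (-0.60)·(1.3/2.1)·(-0.2 − (-1.4)) = -2.3 + (-0.37143)·(1.2) = -2.7457.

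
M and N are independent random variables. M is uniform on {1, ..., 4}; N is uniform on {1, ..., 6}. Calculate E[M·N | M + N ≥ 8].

Outcomes with M + N ≥ 8: (2,6), (3,5), (3,6), (4,4), (4,5), (4,6), each with probability 1/24.
E[M·N | M + N ≥ 8] = (12 + 15 + 18 + 16 + 20 + 24) / 6 = 35/2.

35/2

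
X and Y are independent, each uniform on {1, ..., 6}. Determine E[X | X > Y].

P(X > Y) = 5/12.
Summing X·P(x,y) over outcomes with X > Y gives 35/18.
E[X | X > Y] = (35/18) / (5/12) = 14/3.

14/3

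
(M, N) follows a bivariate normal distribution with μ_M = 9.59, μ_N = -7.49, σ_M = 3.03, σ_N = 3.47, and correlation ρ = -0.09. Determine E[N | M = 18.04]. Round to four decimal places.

-8.3609

The regression of N on M has slope ρ·σ_N/σ_M and passes through (μ_M, μ_N).
E[N | M=18.04] = -7.49 + (-0.09)·(3.47/3.03)·(18.04 − (9.59)) = -7.49 + (-0.10307)·(8.45) = -8.3609.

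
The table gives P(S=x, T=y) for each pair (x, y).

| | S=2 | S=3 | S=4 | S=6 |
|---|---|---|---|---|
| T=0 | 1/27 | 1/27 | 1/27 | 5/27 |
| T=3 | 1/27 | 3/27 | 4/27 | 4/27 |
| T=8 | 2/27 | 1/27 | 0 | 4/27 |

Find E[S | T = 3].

P(T = 3) = 4/9.
Summing S·P(S=x,T=y) over the conditioning event gives 17/9.
E[S | T = 3] = (17/9) / (4/9) = 17/4.

17/4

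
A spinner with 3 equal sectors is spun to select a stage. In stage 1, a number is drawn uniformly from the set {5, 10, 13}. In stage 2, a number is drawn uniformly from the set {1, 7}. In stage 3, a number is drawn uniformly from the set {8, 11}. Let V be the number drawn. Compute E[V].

137/18

E[V | stage 1] = (5+10+13)/3 = 28/3.
E[V | stage 2] = (1+7)/2 = 4.
E[V | stage 3] = (8+11)/2 = 19/2.
By the law of total expectation,
E[V] = (1/3)·(28/3) + (1/3)·(4) + (1/3)·(19/2) = 137/18.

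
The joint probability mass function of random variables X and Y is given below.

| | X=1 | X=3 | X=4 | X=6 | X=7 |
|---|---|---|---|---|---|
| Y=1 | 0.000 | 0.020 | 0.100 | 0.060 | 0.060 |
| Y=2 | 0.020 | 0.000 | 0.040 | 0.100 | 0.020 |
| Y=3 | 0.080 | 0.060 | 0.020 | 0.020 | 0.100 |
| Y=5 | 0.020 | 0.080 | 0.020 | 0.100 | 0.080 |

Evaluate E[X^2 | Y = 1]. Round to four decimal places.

28.6667

P(Y = 1) = 0.240.
Summing X^2·P(X=x,Y=y) over the conditioning event gives 6.880.
E[X^2 | Y = 1] = (6.880) / (0.240) = 28.6667.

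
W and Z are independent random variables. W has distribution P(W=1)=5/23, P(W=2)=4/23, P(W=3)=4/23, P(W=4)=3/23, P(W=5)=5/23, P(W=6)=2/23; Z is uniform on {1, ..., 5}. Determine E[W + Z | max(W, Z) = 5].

P(max(W, Z) = 5) = 41/115.
Summing (W+Z)·P(x,y) over outcomes with max(W, Z) = 5 gives 317/115.
E[W + Z | max(W, Z) = 5] = (317/115) / (41/115) = 317/41.

317/41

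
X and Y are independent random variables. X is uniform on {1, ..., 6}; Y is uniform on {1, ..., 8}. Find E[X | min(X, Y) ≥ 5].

Outcomes with min(X, Y) ≥ 5: (5,5), (5,6), (5,7), (5,8), (6,5), (6,6), (6,7), (6,8), each with probability 1/48.
E[X | min(X, Y) ≥ 5] = (5 + 5 + 5 + 5 + 6 + 6 + 6 + 6) / 8 = 11/2.

11/2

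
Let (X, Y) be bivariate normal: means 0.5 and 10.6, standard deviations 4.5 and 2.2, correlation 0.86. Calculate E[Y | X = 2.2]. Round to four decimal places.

E[Y | X=x] = μ_Y + ρ(σ_Y/σ_X)(x − μ_X) for jointly normal variables.
E[Y | X=2.2] = 10.6 + (0.86)·(2.2/4.5)·(2.2 − (0.5)) = 10.6 + (0.420444)·(1.7) = 11.3148.

11.3148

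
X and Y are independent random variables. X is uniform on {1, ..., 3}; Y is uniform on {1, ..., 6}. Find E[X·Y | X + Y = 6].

22/3

Outcomes with X + Y = 6: (1,5), (2,4), (3,3), each with probability 1/18.
E[X·Y | X + Y = 6] = (5 + 8 + 9) / 3 = 22/3.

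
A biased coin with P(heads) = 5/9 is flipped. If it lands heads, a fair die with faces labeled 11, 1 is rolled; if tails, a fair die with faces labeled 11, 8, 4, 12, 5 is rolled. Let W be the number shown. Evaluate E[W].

E[W | heads] = (11+1)/2 = 6.
E[W | tails] = (11+8+4+12+5)/5 = 8.
E[W] = (5/9)·(6) + (4/9)·(8) = 62/9.

62/9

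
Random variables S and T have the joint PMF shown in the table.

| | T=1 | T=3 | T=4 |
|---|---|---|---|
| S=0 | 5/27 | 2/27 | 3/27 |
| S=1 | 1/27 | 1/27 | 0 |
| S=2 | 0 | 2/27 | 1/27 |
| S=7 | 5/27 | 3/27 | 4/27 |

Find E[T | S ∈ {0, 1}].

9/4

P(S ∈ {0, 1}) = 4/9.
Σ T·P over the event = 1·(5/27) + 3·(2/27) + 4·(3/27) + 1·(1/27) + 3·(1/27) = 1.
E[T | S ∈ {0, 1}] = (1) / (4/9) = 9/4.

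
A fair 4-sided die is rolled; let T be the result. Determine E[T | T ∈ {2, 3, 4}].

P(T ∈ {2, 3, 4}) = 3/4.
Σ over the event: 2·1/4 + 3·1/4 + 4·1/4 = 9/4.
E[T | T ∈ {2, 3, 4}] = (9/4) / (3/4) = 3.

3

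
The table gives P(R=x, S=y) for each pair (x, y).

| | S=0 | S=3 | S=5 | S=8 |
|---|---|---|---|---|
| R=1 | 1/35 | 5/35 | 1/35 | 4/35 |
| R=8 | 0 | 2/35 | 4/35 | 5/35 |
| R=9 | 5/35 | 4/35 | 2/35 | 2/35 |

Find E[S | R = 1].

52/11

P(R = 1) = 11/35.
Σ S·P over the event = 0·(1/35) + 3·(5/35) + 5·(1/35) + 8·(4/35) = 52/35.
E[S | R = 1] = (52/35) / (11/35) = 52/11.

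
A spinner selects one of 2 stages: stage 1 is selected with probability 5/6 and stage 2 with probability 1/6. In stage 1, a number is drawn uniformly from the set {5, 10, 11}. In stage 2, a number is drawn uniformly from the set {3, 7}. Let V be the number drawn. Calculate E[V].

E[V | stage 1] = (5+10+11)/3 = 26/3.
E[V | stage 2] = (3+7)/2 = 5.
E[V] = (5/6)·(26/3) + (1/6)·(5) = 145/18.

145/18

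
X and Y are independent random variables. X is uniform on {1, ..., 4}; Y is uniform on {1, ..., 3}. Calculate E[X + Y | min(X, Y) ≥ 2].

11/2

Outcomes with min(X, Y) ≥ 2: (2,2), (2,3), (3,2), (3,3), (4,2), (4,3), each with probability 1/12.
E[X + Y | min(X, Y) ≥ 2] = (4 + 5 + 5 + 6 + 6 + 7) / 6 = 11/2.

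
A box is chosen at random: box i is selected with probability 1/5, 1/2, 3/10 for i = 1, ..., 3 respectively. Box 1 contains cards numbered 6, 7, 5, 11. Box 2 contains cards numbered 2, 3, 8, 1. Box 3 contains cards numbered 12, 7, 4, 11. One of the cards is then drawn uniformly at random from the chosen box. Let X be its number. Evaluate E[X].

23/4

E[X | box 1] = (6+7+5+11)/4 = 29/4.
E[X | box 2] = (2+3+8+1)/4 = 7/2.
E[X | box 3] = (12+7+4+11)/4 = 17/2.
E[X] = (1/5)·(29/4) + (1/2)·(7/2) + (3/10)·(17/2) = 23/4.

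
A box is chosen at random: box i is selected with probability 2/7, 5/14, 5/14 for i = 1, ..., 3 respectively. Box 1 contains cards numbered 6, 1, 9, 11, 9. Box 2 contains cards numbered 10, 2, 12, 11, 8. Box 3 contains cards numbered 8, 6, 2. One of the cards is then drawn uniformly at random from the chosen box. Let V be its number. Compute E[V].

211/30

E[V | box 1] = (6+1+9+11+9)/5 = 36/5.
E[V | box 2] = (10+2+12+11+8)/5 = 43/5.
E[V | box 3] = (8+6+2)/3 = 16/3.
E[V] = (2/7)·(36/5) + (5/14)·(43/5) + (5/14)·(16/3) = 211/30.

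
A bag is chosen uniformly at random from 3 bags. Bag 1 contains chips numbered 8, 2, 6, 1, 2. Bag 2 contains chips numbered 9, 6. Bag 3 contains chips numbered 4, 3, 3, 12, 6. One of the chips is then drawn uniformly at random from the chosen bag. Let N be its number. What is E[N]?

169/30

E[N | bag 1] = (8+2+6+1+2)/5 = 19/5.
E[N | bag 2] = (9+6)/2 = 15/2.
E[N | bag 3] = (4+3+3+12+6)/5 = 28/5.
By the law of total expectation,
E[N] = (1/3)·(19/5) + (1/3)·(15/2) + (1/3)·(28/5) = 169/30.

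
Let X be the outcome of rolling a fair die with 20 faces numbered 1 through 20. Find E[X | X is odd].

10

Given X is odd, X is equally likely to be any of {1, 3, 5, 7, 9, 11, 13, 15, 17, 19}.
E[X | X is odd] = (1 + 3 + 5 + 7 + 9 + 11 + 13 + 15 + 17 + 19) / 10 = 10.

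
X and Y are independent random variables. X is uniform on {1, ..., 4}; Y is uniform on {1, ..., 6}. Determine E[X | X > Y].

Outcomes with X > Y: (2,1), (3,1), (3,2), (4,1), (4,2), (4,3), each with probability 1/24.
E[X | X > Y] = (2 + 3 + 3 + 4 + 4 + 4) / 6 = 10/3.

10/3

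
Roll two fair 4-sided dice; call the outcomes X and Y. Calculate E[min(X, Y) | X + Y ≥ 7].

10/3

Outcomes with X + Y ≥ 7: (3,4), (4,3), (4,4), each with probability 1/16.
E[min(X, Y) | X + Y ≥ 7] = (3 + 3 + 4) / 3 = 10/3.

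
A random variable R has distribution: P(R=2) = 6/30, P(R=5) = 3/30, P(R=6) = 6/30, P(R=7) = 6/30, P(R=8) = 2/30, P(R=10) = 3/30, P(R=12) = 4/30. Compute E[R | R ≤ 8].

121/23

P(R ≤ 8) = 23/30.
Σ over the event: 2·1/5 + 5·1/10 + 6·1/5 + 7·1/5 + 8·1/15 = 121/30.
E[R | R ≤ 8] = (121/30) / (23/30) = 121/23.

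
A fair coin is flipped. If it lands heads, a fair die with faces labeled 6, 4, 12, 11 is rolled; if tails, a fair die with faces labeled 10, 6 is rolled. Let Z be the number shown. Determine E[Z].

E[Z | heads] = (6+4+12+11)/4 = 33/4.
E[Z | tails] = (10+6)/2 = 8.
By the law of total expectation,
E[Z] = (1/2)·(33/4) + (1/2)·(8) = 65/8.

65/8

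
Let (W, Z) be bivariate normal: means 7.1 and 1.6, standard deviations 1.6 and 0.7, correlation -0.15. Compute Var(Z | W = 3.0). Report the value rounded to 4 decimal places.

Var(Z | W=x) = (1 − ρ²)·σ_Z².
Var(Z | W=3.0) = (0.7)²·(1 − (-0.15)²) = 0.49·0.9775 = 0.4790.

0.4790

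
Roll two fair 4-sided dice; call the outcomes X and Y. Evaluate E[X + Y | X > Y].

5

Outcomes with X > Y: (2,1), (3,1), (3,2), (4,1), (4,2), (4,3), each with probability 1/16.
E[X + Y | X > Y] = (3 + 4 + 5 + 5 + 6 + 7) / 6 = 5.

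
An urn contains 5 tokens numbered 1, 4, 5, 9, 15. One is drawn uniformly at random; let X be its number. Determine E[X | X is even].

P(X is even) = 1/5.
Σ over the event: 4·1/5 = 4/5.
E[X | X is even] = (4/5) / (1/5) = 4.

4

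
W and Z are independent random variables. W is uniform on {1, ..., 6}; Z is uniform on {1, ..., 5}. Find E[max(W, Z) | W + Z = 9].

16/3

Outcomes with W + Z = 9: (4,5), (5,4), (6,3), each with probability 1/30.
E[max(W, Z) | W + Z = 9] = (5 + 5 + 6) / 3 = 16/3.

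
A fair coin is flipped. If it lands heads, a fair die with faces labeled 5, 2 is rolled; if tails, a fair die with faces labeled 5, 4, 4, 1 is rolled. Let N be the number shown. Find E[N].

7/2

E[N | heads] = (5+2)/2 = 7/2.
E[N | tails] = (5+4+4+1)/4 = 7/2.
E[N] = (1/2)·(7/2) + (1/2)·(7/2) = 7/2.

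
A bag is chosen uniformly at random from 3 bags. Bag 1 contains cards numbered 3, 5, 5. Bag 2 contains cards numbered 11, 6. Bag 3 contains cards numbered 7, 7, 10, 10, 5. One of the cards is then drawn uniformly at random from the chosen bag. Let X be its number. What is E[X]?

619/90

E[X | bag 1] = (3+5+5)/3 = 13/3.
E[X | bag 2] = (11+6)/2 = 17/2.
E[X | bag 3] = (7+7+10+10+5)/5 = 39/5.
E[X] = (1/3)·(13/3) + (1/3)·(17/2) + (1/3)·(39/5) = 619/90.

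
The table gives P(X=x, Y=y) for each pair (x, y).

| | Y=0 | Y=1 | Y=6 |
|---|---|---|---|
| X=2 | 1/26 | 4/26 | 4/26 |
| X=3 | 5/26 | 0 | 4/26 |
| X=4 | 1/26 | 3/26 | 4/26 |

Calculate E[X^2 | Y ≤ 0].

P(Y ≤ 0) = 7/26.
Σ X^2·P over the event = 4·(1/26) + 9·(5/26) + 16·(1/26) = 5/2.
E[X^2 | Y ≤ 0] = (5/2) / (7/26) = 65/7.

65/7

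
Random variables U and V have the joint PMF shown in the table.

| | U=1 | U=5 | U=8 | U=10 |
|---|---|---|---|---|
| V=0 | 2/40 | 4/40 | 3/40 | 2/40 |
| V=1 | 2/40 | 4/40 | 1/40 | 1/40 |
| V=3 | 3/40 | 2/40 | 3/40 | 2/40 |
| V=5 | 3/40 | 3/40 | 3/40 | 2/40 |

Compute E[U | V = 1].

5

P(V = 1) = 1/5.
Σ U·P over the event = 1·(2/40) + 5·(4/40) + 8·(1/40) + 10·(1/40) = 1.
E[U | V = 1] = (1) / (1/5) = 5.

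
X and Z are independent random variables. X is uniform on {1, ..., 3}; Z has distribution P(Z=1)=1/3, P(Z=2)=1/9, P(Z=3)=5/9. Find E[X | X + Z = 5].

P(X + Z = 5) = 2/9.
Summing X·P(x,y) over outcomes with X + Z = 5 gives 13/27.
E[X | X + Z = 5] = (13/27) / (2/9) = 13/6.

13/6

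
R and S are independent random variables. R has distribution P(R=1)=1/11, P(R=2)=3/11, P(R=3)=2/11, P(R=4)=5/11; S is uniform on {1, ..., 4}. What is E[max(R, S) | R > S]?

P(R > S) = 1/2.
Summing max(R,S)·P(x,y) over outcomes with R > S gives 39/22.
E[max(R, S) | R > S] = (39/22) / (1/2) = 39/11.

39/11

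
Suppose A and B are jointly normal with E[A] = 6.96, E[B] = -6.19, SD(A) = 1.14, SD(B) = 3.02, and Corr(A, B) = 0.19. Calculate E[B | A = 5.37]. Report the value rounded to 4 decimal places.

The regression of B on A has slope ρ·σ_B/σ_A and passes through (μ_A, μ_B).
E[B | A=5.37] = -6.19 + (0.19)·(3.02/1.14)·(5.37 − (6.96)) = -6.19 + (0.50333)·(-1.59) = -6.9903.

-6.9903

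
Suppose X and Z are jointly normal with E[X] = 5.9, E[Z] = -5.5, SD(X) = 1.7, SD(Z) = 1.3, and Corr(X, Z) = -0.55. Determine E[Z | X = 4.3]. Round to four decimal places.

E[Z | X=x] = μ_Z + ρ(σ_Z/σ_X)(x − μ_X) for jointly normal variables.
E[Z | X=4.3] = -5.5 + (-0.55)·(1.3/1.7)·(4.3 − (5.9)) = -5.5 + (-0.42059)·(-1.6) = -4.8271.

-4.8271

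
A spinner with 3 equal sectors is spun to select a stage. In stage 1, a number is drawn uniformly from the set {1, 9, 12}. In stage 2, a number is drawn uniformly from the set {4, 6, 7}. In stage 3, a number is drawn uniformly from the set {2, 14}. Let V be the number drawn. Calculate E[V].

E[V | stage 1] = (1+9+12)/3 = 22/3.
E[V | stage 2] = (4+6+7)/3 = 17/3.
E[V | stage 3] = (2+14)/2 = 8.
E[V] = (1/3)·(22/3) + (1/3)·(17/3) + (1/3)·(8) = 7.

7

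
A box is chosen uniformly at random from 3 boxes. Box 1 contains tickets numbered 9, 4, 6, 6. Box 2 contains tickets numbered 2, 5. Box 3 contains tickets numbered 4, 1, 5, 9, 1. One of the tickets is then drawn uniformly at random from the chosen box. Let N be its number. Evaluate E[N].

E[N | box 1] = (9+4+6+6)/4 = 25/4.
E[N | box 2] = (2+5)/2 = 7/2.
E[N | box 3] = (4+1+5+9+1)/5 = 4.
E[N] = (1/3)·(25/4) + (1/3)·(7/2) + (1/3)·(4) = 55/12.

55/12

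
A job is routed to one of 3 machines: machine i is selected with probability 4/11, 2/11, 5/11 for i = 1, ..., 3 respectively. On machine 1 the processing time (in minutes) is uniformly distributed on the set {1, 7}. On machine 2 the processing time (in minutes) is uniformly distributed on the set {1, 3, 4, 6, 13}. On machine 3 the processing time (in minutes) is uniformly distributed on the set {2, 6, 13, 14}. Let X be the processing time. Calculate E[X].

E[X | machine 1] = (1+7)/2 = 4.
E[X | machine 2] = (1+3+4+6+13)/5 = 27/5.
E[X | machine 3] = (2+6+13+14)/4 = 35/4.
By the law of total expectation,
E[X] = (4/11)·(4) + (2/11)·(27/5) + (5/11)·(35/4) = 1411/220.

1411/220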